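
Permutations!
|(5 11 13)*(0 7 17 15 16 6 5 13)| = 8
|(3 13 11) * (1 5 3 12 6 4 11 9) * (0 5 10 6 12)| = 10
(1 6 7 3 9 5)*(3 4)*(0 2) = [2, 6, 0, 9, 3, 1, 7, 4, 8, 5] = (0 2)(1 6 7 4 3 9 5)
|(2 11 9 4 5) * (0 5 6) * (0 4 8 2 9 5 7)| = 10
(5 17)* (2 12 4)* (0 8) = (0 8)(2 12 4)(5 17) = [8, 1, 12, 3, 2, 17, 6, 7, 0, 9, 10, 11, 4, 13, 14, 15, 16, 5]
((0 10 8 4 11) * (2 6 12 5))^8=(12)(0 4 10 11 8)=[4, 1, 2, 3, 10, 5, 6, 7, 0, 9, 11, 8, 12]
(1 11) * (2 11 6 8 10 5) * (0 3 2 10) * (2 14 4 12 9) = [3, 6, 11, 14, 12, 10, 8, 7, 0, 2, 5, 1, 9, 13, 4] = (0 3 14 4 12 9 2 11 1 6 8)(5 10)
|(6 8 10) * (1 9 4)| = 3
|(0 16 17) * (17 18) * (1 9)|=4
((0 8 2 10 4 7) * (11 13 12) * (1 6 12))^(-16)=[2, 13, 4, 3, 0, 5, 1, 8, 10, 9, 7, 12, 6, 11]=(0 2 4)(1 13 11 12 6)(7 8 10)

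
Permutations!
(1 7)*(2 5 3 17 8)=[0, 7, 5, 17, 4, 3, 6, 1, 2, 9, 10, 11, 12, 13, 14, 15, 16, 8]=(1 7)(2 5 3 17 8)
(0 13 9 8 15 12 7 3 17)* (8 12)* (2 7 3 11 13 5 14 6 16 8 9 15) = [5, 1, 7, 17, 4, 14, 16, 11, 2, 12, 10, 13, 3, 15, 6, 9, 8, 0] = (0 5 14 6 16 8 2 7 11 13 15 9 12 3 17)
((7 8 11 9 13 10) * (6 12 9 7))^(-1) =(6 10 13 9 12)(7 11 8) =[0, 1, 2, 3, 4, 5, 10, 11, 7, 12, 13, 8, 6, 9]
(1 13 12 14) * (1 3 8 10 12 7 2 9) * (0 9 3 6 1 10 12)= (0 9 10)(1 13 7 2 3 8 12 14 6)= [9, 13, 3, 8, 4, 5, 1, 2, 12, 10, 0, 11, 14, 7, 6]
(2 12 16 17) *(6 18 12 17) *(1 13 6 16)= (1 13 6 18 12)(2 17)= [0, 13, 17, 3, 4, 5, 18, 7, 8, 9, 10, 11, 1, 6, 14, 15, 16, 2, 12]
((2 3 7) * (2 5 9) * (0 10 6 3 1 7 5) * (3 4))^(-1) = (0 7 1 2 9 5 3 4 6 10) = [7, 2, 9, 4, 6, 3, 10, 1, 8, 5, 0]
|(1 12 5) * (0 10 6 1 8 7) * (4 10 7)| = |(0 7)(1 12 5 8 4 10 6)| = 14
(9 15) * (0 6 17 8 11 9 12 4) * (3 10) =(0 6 17 8 11 9 15 12 4)(3 10) =[6, 1, 2, 10, 0, 5, 17, 7, 11, 15, 3, 9, 4, 13, 14, 12, 16, 8]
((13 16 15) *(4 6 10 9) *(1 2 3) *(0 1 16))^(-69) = (0 1 2 3 16 15 13)(4 9 10 6) = [1, 2, 3, 16, 9, 5, 4, 7, 8, 10, 6, 11, 12, 0, 14, 13, 15]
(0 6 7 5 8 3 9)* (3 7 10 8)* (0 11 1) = (0 6 10 8 7 5 3 9 11 1) = [6, 0, 2, 9, 4, 3, 10, 5, 7, 11, 8, 1]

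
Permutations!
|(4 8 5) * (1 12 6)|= 3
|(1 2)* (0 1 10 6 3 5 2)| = |(0 1)(2 10 6 3 5)| = 10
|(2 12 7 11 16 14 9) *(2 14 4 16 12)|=|(4 16)(7 11 12)(9 14)|=6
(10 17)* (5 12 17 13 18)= [0, 1, 2, 3, 4, 12, 6, 7, 8, 9, 13, 11, 17, 18, 14, 15, 16, 10, 5]= (5 12 17 10 13 18)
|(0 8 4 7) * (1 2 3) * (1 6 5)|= |(0 8 4 7)(1 2 3 6 5)|= 20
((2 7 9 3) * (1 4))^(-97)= (1 4)(2 3 9 7)= [0, 4, 3, 9, 1, 5, 6, 2, 8, 7]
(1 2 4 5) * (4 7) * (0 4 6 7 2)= (0 4 5 1)(6 7)= [4, 0, 2, 3, 5, 1, 7, 6]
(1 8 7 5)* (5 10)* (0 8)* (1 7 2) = [8, 0, 1, 3, 4, 7, 6, 10, 2, 9, 5] = (0 8 2 1)(5 7 10)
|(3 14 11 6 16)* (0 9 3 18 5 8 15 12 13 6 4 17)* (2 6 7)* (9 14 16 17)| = 17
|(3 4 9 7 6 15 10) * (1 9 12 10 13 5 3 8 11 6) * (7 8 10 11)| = |(1 9 8 7)(3 4 12 11 6 15 13 5)| = 8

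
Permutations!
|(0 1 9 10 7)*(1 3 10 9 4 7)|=|(0 3 10 1 4 7)|=6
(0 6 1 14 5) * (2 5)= (0 6 1 14 2 5)= [6, 14, 5, 3, 4, 0, 1, 7, 8, 9, 10, 11, 12, 13, 2]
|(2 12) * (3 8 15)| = 6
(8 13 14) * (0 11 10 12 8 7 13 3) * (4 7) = (0 11 10 12 8 3)(4 7 13 14) = [11, 1, 2, 0, 7, 5, 6, 13, 3, 9, 12, 10, 8, 14, 4]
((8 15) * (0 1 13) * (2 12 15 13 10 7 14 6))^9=(0 8 12 6 7 1 13 15 2 14 10)=[8, 13, 14, 3, 4, 5, 7, 1, 12, 9, 0, 11, 6, 15, 10, 2]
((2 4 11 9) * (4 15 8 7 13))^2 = (2 8 13 11)(4 9 15 7) = [0, 1, 8, 3, 9, 5, 6, 4, 13, 15, 10, 2, 12, 11, 14, 7]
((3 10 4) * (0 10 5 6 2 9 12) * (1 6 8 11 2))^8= (0 9 11 5 4)(2 8 3 10 12)= [9, 1, 8, 10, 0, 4, 6, 7, 3, 11, 12, 5, 2]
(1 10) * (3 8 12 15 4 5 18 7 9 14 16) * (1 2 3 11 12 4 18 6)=(1 10 2 3 8 4 5 6)(7 9 14 16 11 12 15 18)=[0, 10, 3, 8, 5, 6, 1, 9, 4, 14, 2, 12, 15, 13, 16, 18, 11, 17, 7]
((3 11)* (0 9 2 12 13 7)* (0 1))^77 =(13)(3 11) =[0, 1, 2, 11, 4, 5, 6, 7, 8, 9, 10, 3, 12, 13]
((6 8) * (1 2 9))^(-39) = [0, 1, 2, 3, 4, 5, 8, 7, 6, 9] = (9)(6 8)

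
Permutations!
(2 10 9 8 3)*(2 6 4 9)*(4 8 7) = [0, 1, 10, 6, 9, 5, 8, 4, 3, 7, 2] = (2 10)(3 6 8)(4 9 7)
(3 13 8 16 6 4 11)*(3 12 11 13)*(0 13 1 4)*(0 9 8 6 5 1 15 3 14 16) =[13, 4, 2, 14, 15, 1, 9, 7, 0, 8, 10, 12, 11, 6, 16, 3, 5] =(0 13 6 9 8)(1 4 15 3 14 16 5)(11 12)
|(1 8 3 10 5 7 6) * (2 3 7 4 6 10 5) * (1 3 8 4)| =20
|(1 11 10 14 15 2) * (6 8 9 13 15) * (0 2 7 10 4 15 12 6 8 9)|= |(0 2 1 11 4 15 7 10 14 8)(6 9 13 12)|= 20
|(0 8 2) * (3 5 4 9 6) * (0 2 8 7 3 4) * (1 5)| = 15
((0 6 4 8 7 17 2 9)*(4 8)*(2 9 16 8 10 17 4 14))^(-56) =(0 9 17 10 6)(2 4 8)(7 16 14) =[9, 1, 4, 3, 8, 5, 0, 16, 2, 17, 6, 11, 12, 13, 7, 15, 14, 10]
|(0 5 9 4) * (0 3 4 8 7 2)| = |(0 5 9 8 7 2)(3 4)| = 6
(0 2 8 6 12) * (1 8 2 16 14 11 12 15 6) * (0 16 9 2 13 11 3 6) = [9, 8, 13, 6, 4, 5, 15, 7, 1, 2, 10, 12, 16, 11, 3, 0, 14] = (0 9 2 13 11 12 16 14 3 6 15)(1 8)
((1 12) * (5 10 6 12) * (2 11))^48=(1 6 5 12 10)=[0, 6, 2, 3, 4, 12, 5, 7, 8, 9, 1, 11, 10]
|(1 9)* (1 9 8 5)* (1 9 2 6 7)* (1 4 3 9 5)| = 6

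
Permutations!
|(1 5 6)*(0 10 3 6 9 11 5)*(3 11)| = |(0 10 11 5 9 3 6 1)| = 8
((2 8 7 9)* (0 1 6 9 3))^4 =[2, 8, 0, 9, 4, 5, 7, 6, 1, 3] =(0 2)(1 8)(3 9)(6 7)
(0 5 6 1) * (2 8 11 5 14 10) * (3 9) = (0 14 10 2 8 11 5 6 1)(3 9) = [14, 0, 8, 9, 4, 6, 1, 7, 11, 3, 2, 5, 12, 13, 10]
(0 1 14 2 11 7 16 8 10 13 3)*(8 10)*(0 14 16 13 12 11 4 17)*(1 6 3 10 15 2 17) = (0 6 3 14 17)(1 16 15 2 4)(7 13 10 12 11) = [6, 16, 4, 14, 1, 5, 3, 13, 8, 9, 12, 7, 11, 10, 17, 2, 15, 0]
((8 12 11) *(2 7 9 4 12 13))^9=(2 7 9 4 12 11 8 13)=[0, 1, 7, 3, 12, 5, 6, 9, 13, 4, 10, 8, 11, 2]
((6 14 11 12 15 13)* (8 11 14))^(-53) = (6 8 11 12 15 13) = [0, 1, 2, 3, 4, 5, 8, 7, 11, 9, 10, 12, 15, 6, 14, 13]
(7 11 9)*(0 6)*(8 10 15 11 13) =[6, 1, 2, 3, 4, 5, 0, 13, 10, 7, 15, 9, 12, 8, 14, 11] =(0 6)(7 13 8 10 15 11 9)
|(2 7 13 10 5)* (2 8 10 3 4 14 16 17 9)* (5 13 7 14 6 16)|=|(2 14 5 8 10 13 3 4 6 16 17 9)|=12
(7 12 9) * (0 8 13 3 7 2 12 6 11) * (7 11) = [8, 1, 12, 11, 4, 5, 7, 6, 13, 2, 10, 0, 9, 3] = (0 8 13 3 11)(2 12 9)(6 7)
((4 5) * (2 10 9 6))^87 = (2 6 9 10)(4 5) = [0, 1, 6, 3, 5, 4, 9, 7, 8, 10, 2]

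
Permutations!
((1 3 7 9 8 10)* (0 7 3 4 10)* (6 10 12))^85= (12)(0 7 9 8)= [7, 1, 2, 3, 4, 5, 6, 9, 0, 8, 10, 11, 12]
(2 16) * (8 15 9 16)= [0, 1, 8, 3, 4, 5, 6, 7, 15, 16, 10, 11, 12, 13, 14, 9, 2]= (2 8 15 9 16)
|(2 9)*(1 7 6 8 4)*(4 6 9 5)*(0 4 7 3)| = |(0 4 1 3)(2 5 7 9)(6 8)| = 4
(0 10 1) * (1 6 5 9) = (0 10 6 5 9 1) = [10, 0, 2, 3, 4, 9, 5, 7, 8, 1, 6]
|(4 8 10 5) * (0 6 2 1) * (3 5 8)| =|(0 6 2 1)(3 5 4)(8 10)| =12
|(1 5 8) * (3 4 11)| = 3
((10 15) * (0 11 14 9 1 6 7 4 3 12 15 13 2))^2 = (0 14 1 7 3 15 13)(2 11 9 6 4 12 10) = [14, 7, 11, 15, 12, 5, 4, 3, 8, 6, 2, 9, 10, 0, 1, 13]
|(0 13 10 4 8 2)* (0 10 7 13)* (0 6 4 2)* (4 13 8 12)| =|(0 6 13 7 8)(2 10)(4 12)| =10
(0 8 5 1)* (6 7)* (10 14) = (0 8 5 1)(6 7)(10 14) = [8, 0, 2, 3, 4, 1, 7, 6, 5, 9, 14, 11, 12, 13, 10]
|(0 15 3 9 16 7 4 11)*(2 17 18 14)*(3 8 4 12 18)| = |(0 15 8 4 11)(2 17 3 9 16 7 12 18 14)| = 45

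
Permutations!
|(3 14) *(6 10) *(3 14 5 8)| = 6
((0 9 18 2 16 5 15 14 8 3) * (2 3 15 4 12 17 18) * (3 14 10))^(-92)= (0 12 10 5 8 2 18)(3 4 15 16 14 9 17)= [12, 1, 18, 4, 15, 8, 6, 7, 2, 17, 5, 11, 10, 13, 9, 16, 14, 3, 0]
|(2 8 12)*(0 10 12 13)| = |(0 10 12 2 8 13)| = 6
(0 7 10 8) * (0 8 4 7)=(4 7 10)=[0, 1, 2, 3, 7, 5, 6, 10, 8, 9, 4]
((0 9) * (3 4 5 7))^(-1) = (0 9)(3 7 5 4) = [9, 1, 2, 7, 3, 4, 6, 5, 8, 0]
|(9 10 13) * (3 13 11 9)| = 6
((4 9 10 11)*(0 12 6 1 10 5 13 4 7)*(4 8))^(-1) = (0 7 11 10 1 6 12)(4 8 13 5 9) = [7, 6, 2, 3, 8, 9, 12, 11, 13, 4, 1, 10, 0, 5]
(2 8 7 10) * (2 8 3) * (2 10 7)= [0, 1, 3, 10, 4, 5, 6, 7, 2, 9, 8]= (2 3 10 8)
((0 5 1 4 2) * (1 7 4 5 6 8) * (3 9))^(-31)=(0 6 8 1 5 7 4 2)(3 9)=[6, 5, 0, 9, 2, 7, 8, 4, 1, 3]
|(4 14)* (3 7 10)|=6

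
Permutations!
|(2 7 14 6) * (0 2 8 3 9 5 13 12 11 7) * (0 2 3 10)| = 12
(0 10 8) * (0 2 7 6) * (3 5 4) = (0 10 8 2 7 6)(3 5 4) = [10, 1, 7, 5, 3, 4, 0, 6, 2, 9, 8]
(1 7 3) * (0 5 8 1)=(0 5 8 1 7 3)=[5, 7, 2, 0, 4, 8, 6, 3, 1]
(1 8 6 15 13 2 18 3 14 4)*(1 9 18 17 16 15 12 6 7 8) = [0, 1, 17, 14, 9, 5, 12, 8, 7, 18, 10, 11, 6, 2, 4, 13, 15, 16, 3] = (2 17 16 15 13)(3 14 4 9 18)(6 12)(7 8)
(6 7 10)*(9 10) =(6 7 9 10) =[0, 1, 2, 3, 4, 5, 7, 9, 8, 10, 6]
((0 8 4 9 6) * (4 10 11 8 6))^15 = (11)(0 6)(4 9) = [6, 1, 2, 3, 9, 5, 0, 7, 8, 4, 10, 11]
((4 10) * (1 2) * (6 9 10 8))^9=(1 2)(4 10 9 6 8)=[0, 2, 1, 3, 10, 5, 8, 7, 4, 6, 9]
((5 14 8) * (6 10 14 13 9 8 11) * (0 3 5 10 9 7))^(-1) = (0 7 13 5 3)(6 11 14 10 8 9) = [7, 1, 2, 0, 4, 3, 11, 13, 9, 6, 8, 14, 12, 5, 10]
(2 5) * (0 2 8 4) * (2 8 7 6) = [8, 1, 5, 3, 0, 7, 2, 6, 4] = (0 8 4)(2 5 7 6)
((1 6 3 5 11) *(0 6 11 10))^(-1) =(0 10 5 3 6)(1 11) =[10, 11, 2, 6, 4, 3, 0, 7, 8, 9, 5, 1]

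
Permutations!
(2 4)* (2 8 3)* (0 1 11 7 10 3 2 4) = [1, 11, 0, 4, 8, 5, 6, 10, 2, 9, 3, 7] = (0 1 11 7 10 3 4 8 2)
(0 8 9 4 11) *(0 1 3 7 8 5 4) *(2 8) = [5, 3, 8, 7, 11, 4, 6, 2, 9, 0, 10, 1] = (0 5 4 11 1 3 7 2 8 9)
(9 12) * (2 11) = [0, 1, 11, 3, 4, 5, 6, 7, 8, 12, 10, 2, 9] = (2 11)(9 12)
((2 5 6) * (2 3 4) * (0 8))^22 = (8)(2 6 4 5 3) = [0, 1, 6, 2, 5, 3, 4, 7, 8]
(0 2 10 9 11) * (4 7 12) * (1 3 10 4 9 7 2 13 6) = (0 13 6 1 3 10 7 12 9 11)(2 4) = [13, 3, 4, 10, 2, 5, 1, 12, 8, 11, 7, 0, 9, 6]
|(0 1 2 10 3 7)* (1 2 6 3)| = |(0 2 10 1 6 3 7)| = 7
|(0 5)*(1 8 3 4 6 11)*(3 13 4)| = |(0 5)(1 8 13 4 6 11)| = 6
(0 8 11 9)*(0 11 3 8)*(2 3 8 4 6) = (2 3 4 6)(9 11) = [0, 1, 3, 4, 6, 5, 2, 7, 8, 11, 10, 9]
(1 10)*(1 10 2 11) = (1 2 11) = [0, 2, 11, 3, 4, 5, 6, 7, 8, 9, 10, 1]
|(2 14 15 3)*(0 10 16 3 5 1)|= |(0 10 16 3 2 14 15 5 1)|= 9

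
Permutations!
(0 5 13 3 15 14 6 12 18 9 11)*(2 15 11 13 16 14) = (0 5 16 14 6 12 18 9 13 3 11)(2 15) = [5, 1, 15, 11, 4, 16, 12, 7, 8, 13, 10, 0, 18, 3, 6, 2, 14, 17, 9]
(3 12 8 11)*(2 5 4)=(2 5 4)(3 12 8 11)=[0, 1, 5, 12, 2, 4, 6, 7, 11, 9, 10, 3, 8]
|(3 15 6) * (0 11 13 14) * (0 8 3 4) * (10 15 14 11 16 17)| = 42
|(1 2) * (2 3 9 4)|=|(1 3 9 4 2)|=5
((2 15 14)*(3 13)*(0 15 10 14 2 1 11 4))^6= [11, 10, 0, 3, 1, 5, 6, 7, 8, 9, 15, 14, 12, 13, 2, 4]= (0 11 14 2)(1 10 15 4)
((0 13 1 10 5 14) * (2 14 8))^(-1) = [14, 13, 8, 3, 4, 10, 6, 7, 5, 9, 1, 11, 12, 0, 2] = (0 14 2 8 5 10 1 13)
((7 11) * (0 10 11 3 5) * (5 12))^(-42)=(12)=[0, 1, 2, 3, 4, 5, 6, 7, 8, 9, 10, 11, 12]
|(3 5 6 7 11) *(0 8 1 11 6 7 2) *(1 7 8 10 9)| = |(0 10 9 1 11 3 5 8 7 6 2)| = 11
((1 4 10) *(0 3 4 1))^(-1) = (0 10 4 3) = [10, 1, 2, 0, 3, 5, 6, 7, 8, 9, 4]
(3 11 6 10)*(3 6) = (3 11)(6 10) = [0, 1, 2, 11, 4, 5, 10, 7, 8, 9, 6, 3]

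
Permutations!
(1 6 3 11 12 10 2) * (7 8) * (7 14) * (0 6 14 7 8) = (0 6 3 11 12 10 2 1 14 8 7) = [6, 14, 1, 11, 4, 5, 3, 0, 7, 9, 2, 12, 10, 13, 8]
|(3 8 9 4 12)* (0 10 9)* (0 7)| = 8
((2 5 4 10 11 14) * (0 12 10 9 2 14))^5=[12, 1, 5, 3, 9, 4, 6, 7, 8, 2, 11, 0, 10, 13, 14]=(14)(0 12 10 11)(2 5 4 9)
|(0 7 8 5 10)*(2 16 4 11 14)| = 5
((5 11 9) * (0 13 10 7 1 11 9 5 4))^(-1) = (0 4 9 5 11 1 7 10 13) = [4, 7, 2, 3, 9, 11, 6, 10, 8, 5, 13, 1, 12, 0]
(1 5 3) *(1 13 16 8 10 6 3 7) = (1 5 7)(3 13 16 8 10 6) = [0, 5, 2, 13, 4, 7, 3, 1, 10, 9, 6, 11, 12, 16, 14, 15, 8]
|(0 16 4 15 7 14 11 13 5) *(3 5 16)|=21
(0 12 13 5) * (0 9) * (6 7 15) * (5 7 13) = (0 12 5 9)(6 13 7 15) = [12, 1, 2, 3, 4, 9, 13, 15, 8, 0, 10, 11, 5, 7, 14, 6]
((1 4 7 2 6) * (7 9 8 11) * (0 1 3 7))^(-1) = (0 11 8 9 4 1)(2 7 3 6) = [11, 0, 7, 6, 1, 5, 2, 3, 9, 4, 10, 8]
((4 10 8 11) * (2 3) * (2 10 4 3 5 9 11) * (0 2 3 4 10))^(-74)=[8, 1, 3, 10, 9, 0, 6, 7, 4, 2, 11, 5]=(0 8 4 9 2 3 10 11 5)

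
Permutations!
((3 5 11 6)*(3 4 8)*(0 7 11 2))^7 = (0 5 8 6 7 2 3 4 11) = [5, 1, 3, 4, 11, 8, 7, 2, 6, 9, 10, 0]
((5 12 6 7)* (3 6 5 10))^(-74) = (12)(3 7)(6 10) = [0, 1, 2, 7, 4, 5, 10, 3, 8, 9, 6, 11, 12]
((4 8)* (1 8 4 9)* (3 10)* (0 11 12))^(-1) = (0 12 11)(1 9 8)(3 10) = [12, 9, 2, 10, 4, 5, 6, 7, 1, 8, 3, 0, 11]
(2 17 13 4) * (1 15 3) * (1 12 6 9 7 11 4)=(1 15 3 12 6 9 7 11 4 2 17 13)=[0, 15, 17, 12, 2, 5, 9, 11, 8, 7, 10, 4, 6, 1, 14, 3, 16, 13]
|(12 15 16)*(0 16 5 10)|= |(0 16 12 15 5 10)|= 6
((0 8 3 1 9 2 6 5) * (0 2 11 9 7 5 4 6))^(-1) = (0 2 5 7 1 3 8)(4 6)(9 11) = [2, 3, 5, 8, 6, 7, 4, 1, 0, 11, 10, 9]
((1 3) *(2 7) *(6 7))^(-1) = [0, 3, 7, 1, 4, 5, 2, 6] = (1 3)(2 7 6)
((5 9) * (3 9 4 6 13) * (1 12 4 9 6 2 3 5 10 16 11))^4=(1 3 9)(2 5 11)(4 13 16)(6 10 12)=[0, 3, 5, 9, 13, 11, 10, 7, 8, 1, 12, 2, 6, 16, 14, 15, 4]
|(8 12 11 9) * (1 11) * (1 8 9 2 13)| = 4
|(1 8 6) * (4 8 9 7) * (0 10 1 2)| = |(0 10 1 9 7 4 8 6 2)| = 9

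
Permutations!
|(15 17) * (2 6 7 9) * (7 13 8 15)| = |(2 6 13 8 15 17 7 9)| = 8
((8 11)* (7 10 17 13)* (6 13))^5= (17)(8 11)= [0, 1, 2, 3, 4, 5, 6, 7, 11, 9, 10, 8, 12, 13, 14, 15, 16, 17]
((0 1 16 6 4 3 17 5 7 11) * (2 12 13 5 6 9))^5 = (0 12)(1 13)(2 11)(3 17 6 4)(5 16)(7 9) = [12, 13, 11, 17, 3, 16, 4, 9, 8, 7, 10, 2, 0, 1, 14, 15, 5, 6]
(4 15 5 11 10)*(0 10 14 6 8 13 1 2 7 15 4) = (0 10)(1 2 7 15 5 11 14 6 8 13) = [10, 2, 7, 3, 4, 11, 8, 15, 13, 9, 0, 14, 12, 1, 6, 5]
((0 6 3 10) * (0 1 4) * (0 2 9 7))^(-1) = (0 7 9 2 4 1 10 3 6) = [7, 10, 4, 6, 1, 5, 0, 9, 8, 2, 3]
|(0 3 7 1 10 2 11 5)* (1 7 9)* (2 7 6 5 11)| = |(11)(0 3 9 1 10 7 6 5)| = 8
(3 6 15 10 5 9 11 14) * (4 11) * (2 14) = (2 14 3 6 15 10 5 9 4 11) = [0, 1, 14, 6, 11, 9, 15, 7, 8, 4, 5, 2, 12, 13, 3, 10]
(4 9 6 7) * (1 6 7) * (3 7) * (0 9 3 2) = (0 9 2)(1 6)(3 7 4) = [9, 6, 0, 7, 3, 5, 1, 4, 8, 2]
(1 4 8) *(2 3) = (1 4 8)(2 3) = [0, 4, 3, 2, 8, 5, 6, 7, 1]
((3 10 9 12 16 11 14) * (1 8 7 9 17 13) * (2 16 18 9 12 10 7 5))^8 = (1 7 8 12 5 18 2 9 16 10 11 17 14 13 3) = [0, 7, 9, 1, 4, 18, 6, 8, 12, 16, 11, 17, 5, 3, 13, 15, 10, 14, 2]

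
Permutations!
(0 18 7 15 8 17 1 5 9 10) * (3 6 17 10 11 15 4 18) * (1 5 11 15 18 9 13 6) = (0 3 1 11 18 7 4 9 15 8 10)(5 13 6 17) = [3, 11, 2, 1, 9, 13, 17, 4, 10, 15, 0, 18, 12, 6, 14, 8, 16, 5, 7]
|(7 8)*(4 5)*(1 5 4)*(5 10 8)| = 5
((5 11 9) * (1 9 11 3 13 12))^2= (1 5 13)(3 12 9)= [0, 5, 2, 12, 4, 13, 6, 7, 8, 3, 10, 11, 9, 1]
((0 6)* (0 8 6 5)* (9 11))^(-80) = [0, 1, 2, 3, 4, 5, 6, 7, 8, 9, 10, 11] = (11)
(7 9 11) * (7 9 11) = (7 11 9) = [0, 1, 2, 3, 4, 5, 6, 11, 8, 7, 10, 9]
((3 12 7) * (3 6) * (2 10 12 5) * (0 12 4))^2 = (0 7 3 2 4 12 6 5 10) = [7, 1, 4, 2, 12, 10, 5, 3, 8, 9, 0, 11, 6]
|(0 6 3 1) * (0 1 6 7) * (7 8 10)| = |(0 8 10 7)(3 6)| = 4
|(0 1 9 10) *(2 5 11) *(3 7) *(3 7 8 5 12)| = 12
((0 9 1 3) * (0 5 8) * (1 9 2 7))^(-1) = (9)(0 8 5 3 1 7 2) = [8, 7, 0, 1, 4, 3, 6, 2, 5, 9]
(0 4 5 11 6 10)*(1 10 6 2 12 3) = (0 4 5 11 2 12 3 1 10) = [4, 10, 12, 1, 5, 11, 6, 7, 8, 9, 0, 2, 3]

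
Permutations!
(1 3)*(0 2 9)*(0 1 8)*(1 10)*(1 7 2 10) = (0 10 7 2 9 1 3 8) = [10, 3, 9, 8, 4, 5, 6, 2, 0, 1, 7]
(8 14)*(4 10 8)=(4 10 8 14)=[0, 1, 2, 3, 10, 5, 6, 7, 14, 9, 8, 11, 12, 13, 4]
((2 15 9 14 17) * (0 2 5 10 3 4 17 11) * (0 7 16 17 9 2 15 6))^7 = (0 6 2 15)(3 17 11 4 5 7 9 10 16 14) = [6, 1, 15, 17, 5, 7, 2, 9, 8, 10, 16, 4, 12, 13, 3, 0, 14, 11]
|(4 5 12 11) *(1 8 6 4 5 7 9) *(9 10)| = 21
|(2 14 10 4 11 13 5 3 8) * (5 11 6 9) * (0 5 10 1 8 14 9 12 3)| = |(0 5)(1 8 2 9 10 4 6 12 3 14)(11 13)| = 10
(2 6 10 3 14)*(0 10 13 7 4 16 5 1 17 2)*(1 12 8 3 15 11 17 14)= [10, 14, 6, 1, 16, 12, 13, 4, 3, 9, 15, 17, 8, 7, 0, 11, 5, 2]= (0 10 15 11 17 2 6 13 7 4 16 5 12 8 3 1 14)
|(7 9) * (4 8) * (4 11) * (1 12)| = 6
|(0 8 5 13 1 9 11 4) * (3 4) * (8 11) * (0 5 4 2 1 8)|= |(0 11 3 2 1 9)(4 5 13 8)|= 12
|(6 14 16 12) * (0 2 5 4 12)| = 8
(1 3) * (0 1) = (0 1 3) = [1, 3, 2, 0]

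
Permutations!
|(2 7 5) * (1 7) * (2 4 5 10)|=4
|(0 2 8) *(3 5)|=6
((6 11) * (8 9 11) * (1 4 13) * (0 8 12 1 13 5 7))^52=(13)(0 9 6 1 5)(4 7 8 11 12)=[9, 5, 2, 3, 7, 0, 1, 8, 11, 6, 10, 12, 4, 13]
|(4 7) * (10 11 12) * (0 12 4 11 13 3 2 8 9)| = |(0 12 10 13 3 2 8 9)(4 7 11)| = 24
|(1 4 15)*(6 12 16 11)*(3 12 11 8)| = |(1 4 15)(3 12 16 8)(6 11)| = 12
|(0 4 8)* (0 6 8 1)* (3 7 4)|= |(0 3 7 4 1)(6 8)|= 10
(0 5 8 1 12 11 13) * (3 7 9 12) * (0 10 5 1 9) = (0 1 3 7)(5 8 9 12 11 13 10) = [1, 3, 2, 7, 4, 8, 6, 0, 9, 12, 5, 13, 11, 10]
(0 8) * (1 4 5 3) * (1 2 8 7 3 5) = (0 7 3 2 8)(1 4) = [7, 4, 8, 2, 1, 5, 6, 3, 0]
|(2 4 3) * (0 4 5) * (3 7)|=|(0 4 7 3 2 5)|=6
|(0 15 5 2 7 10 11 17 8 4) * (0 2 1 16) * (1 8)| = 12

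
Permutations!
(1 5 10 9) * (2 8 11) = [0, 5, 8, 3, 4, 10, 6, 7, 11, 1, 9, 2] = (1 5 10 9)(2 8 11)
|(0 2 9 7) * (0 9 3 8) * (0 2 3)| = 4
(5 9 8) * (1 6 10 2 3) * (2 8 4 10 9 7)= (1 6 9 4 10 8 5 7 2 3)= [0, 6, 3, 1, 10, 7, 9, 2, 5, 4, 8]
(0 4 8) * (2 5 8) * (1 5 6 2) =(0 4 1 5 8)(2 6) =[4, 5, 6, 3, 1, 8, 2, 7, 0]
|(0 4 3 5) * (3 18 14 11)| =|(0 4 18 14 11 3 5)| =7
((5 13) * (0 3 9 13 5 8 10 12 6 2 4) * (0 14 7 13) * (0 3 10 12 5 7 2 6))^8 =(0 10 5 7 13 8 12)(2 14 4) =[10, 1, 14, 3, 2, 7, 6, 13, 12, 9, 5, 11, 0, 8, 4]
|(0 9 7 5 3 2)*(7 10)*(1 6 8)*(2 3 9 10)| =6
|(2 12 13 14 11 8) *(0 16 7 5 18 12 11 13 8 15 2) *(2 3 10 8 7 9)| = 36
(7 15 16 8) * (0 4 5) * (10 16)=(0 4 5)(7 15 10 16 8)=[4, 1, 2, 3, 5, 0, 6, 15, 7, 9, 16, 11, 12, 13, 14, 10, 8]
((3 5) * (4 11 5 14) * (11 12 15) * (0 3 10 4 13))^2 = [14, 1, 2, 13, 15, 4, 6, 7, 8, 9, 12, 10, 11, 3, 0, 5] = (0 14)(3 13)(4 15 5)(10 12 11)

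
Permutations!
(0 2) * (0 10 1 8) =(0 2 10 1 8) =[2, 8, 10, 3, 4, 5, 6, 7, 0, 9, 1]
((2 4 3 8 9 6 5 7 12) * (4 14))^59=(2 12 7 5 6 9 8 3 4 14)=[0, 1, 12, 4, 14, 6, 9, 5, 3, 8, 10, 11, 7, 13, 2]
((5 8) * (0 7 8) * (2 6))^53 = (0 7 8 5)(2 6) = [7, 1, 6, 3, 4, 0, 2, 8, 5]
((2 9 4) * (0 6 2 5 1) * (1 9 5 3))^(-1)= (0 1 3 4 9 5 2 6)= [1, 3, 6, 4, 9, 2, 0, 7, 8, 5]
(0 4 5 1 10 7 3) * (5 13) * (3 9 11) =[4, 10, 2, 0, 13, 1, 6, 9, 8, 11, 7, 3, 12, 5] =(0 4 13 5 1 10 7 9 11 3)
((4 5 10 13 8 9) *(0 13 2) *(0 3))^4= (0 4 3 9 2 8 10 13 5)= [4, 1, 8, 9, 3, 0, 6, 7, 10, 2, 13, 11, 12, 5]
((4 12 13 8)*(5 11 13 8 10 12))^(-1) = [0, 1, 2, 3, 8, 4, 6, 7, 12, 9, 13, 5, 10, 11] = (4 8 12 10 13 11 5)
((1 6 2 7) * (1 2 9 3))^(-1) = (1 3 9 6)(2 7) = [0, 3, 7, 9, 4, 5, 1, 2, 8, 6]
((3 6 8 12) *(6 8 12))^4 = [0, 1, 2, 3, 4, 5, 6, 7, 8, 9, 10, 11, 12] = (12)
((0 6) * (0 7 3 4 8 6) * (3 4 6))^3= (3 4 6 8 7)= [0, 1, 2, 4, 6, 5, 8, 3, 7]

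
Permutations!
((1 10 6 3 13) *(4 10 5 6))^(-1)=[0, 13, 2, 6, 10, 1, 5, 7, 8, 9, 4, 11, 12, 3]=(1 13 3 6 5)(4 10)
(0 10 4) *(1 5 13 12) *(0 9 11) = (0 10 4 9 11)(1 5 13 12) = [10, 5, 2, 3, 9, 13, 6, 7, 8, 11, 4, 0, 1, 12]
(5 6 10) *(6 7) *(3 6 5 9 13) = (3 6 10 9 13)(5 7) = [0, 1, 2, 6, 4, 7, 10, 5, 8, 13, 9, 11, 12, 3]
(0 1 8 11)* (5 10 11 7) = (0 1 8 7 5 10 11) = [1, 8, 2, 3, 4, 10, 6, 5, 7, 9, 11, 0]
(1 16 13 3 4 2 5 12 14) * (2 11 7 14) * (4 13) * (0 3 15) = (0 3 13 15)(1 16 4 11 7 14)(2 5 12) = [3, 16, 5, 13, 11, 12, 6, 14, 8, 9, 10, 7, 2, 15, 1, 0, 4]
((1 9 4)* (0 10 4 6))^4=(0 9 4)(1 10 6)=[9, 10, 2, 3, 0, 5, 1, 7, 8, 4, 6]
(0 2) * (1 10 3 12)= (0 2)(1 10 3 12)= [2, 10, 0, 12, 4, 5, 6, 7, 8, 9, 3, 11, 1]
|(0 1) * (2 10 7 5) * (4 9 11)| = 12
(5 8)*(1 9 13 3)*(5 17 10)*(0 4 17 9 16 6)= (0 4 17 10 5 8 9 13 3 1 16 6)= [4, 16, 2, 1, 17, 8, 0, 7, 9, 13, 5, 11, 12, 3, 14, 15, 6, 10]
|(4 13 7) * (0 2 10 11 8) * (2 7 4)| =|(0 7 2 10 11 8)(4 13)| =6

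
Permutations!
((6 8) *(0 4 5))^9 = (6 8) = [0, 1, 2, 3, 4, 5, 8, 7, 6]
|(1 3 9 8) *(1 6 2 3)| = 5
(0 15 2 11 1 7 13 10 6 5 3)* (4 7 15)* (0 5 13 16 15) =(0 4 7 16 15 2 11 1)(3 5)(6 13 10) =[4, 0, 11, 5, 7, 3, 13, 16, 8, 9, 6, 1, 12, 10, 14, 2, 15]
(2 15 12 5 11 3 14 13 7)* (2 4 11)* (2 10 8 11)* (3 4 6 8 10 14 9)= (2 15 12 5 14 13 7 6 8 11 4)(3 9)= [0, 1, 15, 9, 2, 14, 8, 6, 11, 3, 10, 4, 5, 7, 13, 12]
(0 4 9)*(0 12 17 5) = (0 4 9 12 17 5) = [4, 1, 2, 3, 9, 0, 6, 7, 8, 12, 10, 11, 17, 13, 14, 15, 16, 5]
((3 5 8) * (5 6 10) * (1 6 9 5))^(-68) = (1 6 10) = [0, 6, 2, 3, 4, 5, 10, 7, 8, 9, 1]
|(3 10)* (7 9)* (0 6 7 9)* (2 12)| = |(0 6 7)(2 12)(3 10)| = 6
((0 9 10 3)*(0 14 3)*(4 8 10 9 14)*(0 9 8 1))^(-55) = [0, 1, 2, 3, 4, 5, 6, 7, 9, 10, 8, 11, 12, 13, 14] = (14)(8 9 10)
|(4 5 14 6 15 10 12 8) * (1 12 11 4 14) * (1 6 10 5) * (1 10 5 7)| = 24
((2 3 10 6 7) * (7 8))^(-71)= (2 3 10 6 8 7)= [0, 1, 3, 10, 4, 5, 8, 2, 7, 9, 6]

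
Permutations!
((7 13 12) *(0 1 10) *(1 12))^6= (13)= [0, 1, 2, 3, 4, 5, 6, 7, 8, 9, 10, 11, 12, 13]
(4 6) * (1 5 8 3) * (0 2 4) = (0 2 4 6)(1 5 8 3) = [2, 5, 4, 1, 6, 8, 0, 7, 3]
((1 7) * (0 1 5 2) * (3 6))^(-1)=(0 2 5 7 1)(3 6)=[2, 0, 5, 6, 4, 7, 3, 1]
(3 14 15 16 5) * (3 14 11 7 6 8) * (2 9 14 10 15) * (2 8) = [0, 1, 9, 11, 4, 10, 2, 6, 3, 14, 15, 7, 12, 13, 8, 16, 5] = (2 9 14 8 3 11 7 6)(5 10 15 16)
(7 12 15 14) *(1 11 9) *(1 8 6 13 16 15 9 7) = (1 11 7 12 9 8 6 13 16 15 14) = [0, 11, 2, 3, 4, 5, 13, 12, 6, 8, 10, 7, 9, 16, 1, 14, 15]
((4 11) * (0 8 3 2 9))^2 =[3, 1, 0, 9, 4, 5, 6, 7, 2, 8, 10, 11] =(11)(0 3 9 8 2)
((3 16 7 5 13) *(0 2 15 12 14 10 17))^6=(0 17 10 14 12 15 2)(3 16 7 5 13)=[17, 1, 0, 16, 4, 13, 6, 5, 8, 9, 14, 11, 15, 3, 12, 2, 7, 10]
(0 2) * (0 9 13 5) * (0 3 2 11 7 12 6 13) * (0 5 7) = (0 11)(2 9 5 3)(6 13 7 12) = [11, 1, 9, 2, 4, 3, 13, 12, 8, 5, 10, 0, 6, 7]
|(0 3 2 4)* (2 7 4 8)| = 4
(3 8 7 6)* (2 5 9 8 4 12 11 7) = (2 5 9 8)(3 4 12 11 7 6) = [0, 1, 5, 4, 12, 9, 3, 6, 2, 8, 10, 7, 11]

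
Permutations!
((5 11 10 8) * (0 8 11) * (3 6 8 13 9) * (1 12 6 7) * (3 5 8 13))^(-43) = (0 7 12 13 5 3 1 6 9)(10 11) = [7, 6, 2, 1, 4, 3, 9, 12, 8, 0, 11, 10, 13, 5]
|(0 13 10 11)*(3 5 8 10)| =|(0 13 3 5 8 10 11)| =7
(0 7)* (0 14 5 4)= (0 7 14 5 4)= [7, 1, 2, 3, 0, 4, 6, 14, 8, 9, 10, 11, 12, 13, 5]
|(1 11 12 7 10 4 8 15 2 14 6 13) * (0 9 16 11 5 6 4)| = |(0 9 16 11 12 7 10)(1 5 6 13)(2 14 4 8 15)| = 140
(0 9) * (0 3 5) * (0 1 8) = (0 9 3 5 1 8) = [9, 8, 2, 5, 4, 1, 6, 7, 0, 3]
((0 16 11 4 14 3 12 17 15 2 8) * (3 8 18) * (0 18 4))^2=(0 11 16)(2 14 18 12 15 4 8 3 17)=[11, 1, 14, 17, 8, 5, 6, 7, 3, 9, 10, 16, 15, 13, 18, 4, 0, 2, 12]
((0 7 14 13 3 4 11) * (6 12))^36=(0 7 14 13 3 4 11)=[7, 1, 2, 4, 11, 5, 6, 14, 8, 9, 10, 0, 12, 3, 13]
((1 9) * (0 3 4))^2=(9)(0 4 3)=[4, 1, 2, 0, 3, 5, 6, 7, 8, 9]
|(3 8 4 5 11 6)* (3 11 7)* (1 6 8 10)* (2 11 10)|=21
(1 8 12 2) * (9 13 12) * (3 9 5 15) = (1 8 5 15 3 9 13 12 2) = [0, 8, 1, 9, 4, 15, 6, 7, 5, 13, 10, 11, 2, 12, 14, 3]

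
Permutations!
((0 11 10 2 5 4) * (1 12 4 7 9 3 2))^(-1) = [4, 10, 3, 9, 12, 2, 6, 5, 8, 7, 11, 0, 1] = (0 4 12 1 10 11)(2 3 9 7 5)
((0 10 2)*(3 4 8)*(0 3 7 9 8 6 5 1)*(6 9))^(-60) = (0 8 10 7 2 6 3 5 4 1 9) = [8, 9, 6, 5, 1, 4, 3, 2, 10, 0, 7]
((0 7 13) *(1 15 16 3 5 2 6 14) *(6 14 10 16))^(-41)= [7, 16, 6, 1, 4, 15, 5, 13, 8, 9, 2, 11, 12, 0, 10, 3, 14]= (0 7 13)(1 16 14 10 2 6 5 15 3)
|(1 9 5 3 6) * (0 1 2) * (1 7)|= 8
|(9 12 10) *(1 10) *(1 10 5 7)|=|(1 5 7)(9 12 10)|=3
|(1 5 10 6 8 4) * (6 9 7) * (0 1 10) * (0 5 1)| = 6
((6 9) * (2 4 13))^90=(13)=[0, 1, 2, 3, 4, 5, 6, 7, 8, 9, 10, 11, 12, 13]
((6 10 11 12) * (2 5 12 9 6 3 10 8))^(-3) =(2 9 3)(5 6 10)(8 11 12) =[0, 1, 9, 2, 4, 6, 10, 7, 11, 3, 5, 12, 8]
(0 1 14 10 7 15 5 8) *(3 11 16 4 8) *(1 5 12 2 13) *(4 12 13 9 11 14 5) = (0 4 8)(1 5 3 14 10 7 15 13)(2 9 11 16 12) = [4, 5, 9, 14, 8, 3, 6, 15, 0, 11, 7, 16, 2, 1, 10, 13, 12]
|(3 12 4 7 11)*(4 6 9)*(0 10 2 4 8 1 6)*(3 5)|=36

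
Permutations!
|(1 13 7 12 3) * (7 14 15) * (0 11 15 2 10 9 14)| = |(0 11 15 7 12 3 1 13)(2 10 9 14)| = 8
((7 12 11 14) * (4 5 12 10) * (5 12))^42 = (14) = [0, 1, 2, 3, 4, 5, 6, 7, 8, 9, 10, 11, 12, 13, 14]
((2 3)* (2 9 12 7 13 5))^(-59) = (2 7 3 13 9 5 12) = [0, 1, 7, 13, 4, 12, 6, 3, 8, 5, 10, 11, 2, 9]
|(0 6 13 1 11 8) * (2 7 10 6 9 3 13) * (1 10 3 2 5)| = |(0 9 2 7 3 13 10 6 5 1 11 8)| = 12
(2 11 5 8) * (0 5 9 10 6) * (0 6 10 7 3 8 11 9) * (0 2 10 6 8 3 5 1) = [1, 0, 9, 3, 4, 11, 8, 5, 10, 7, 6, 2] = (0 1)(2 9 7 5 11)(6 8 10)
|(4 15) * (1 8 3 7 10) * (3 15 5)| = 8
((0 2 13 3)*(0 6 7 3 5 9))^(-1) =(0 9 5 13 2)(3 7 6) =[9, 1, 0, 7, 4, 13, 3, 6, 8, 5, 10, 11, 12, 2]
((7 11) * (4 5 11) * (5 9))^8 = (4 11 9 7 5) = [0, 1, 2, 3, 11, 4, 6, 5, 8, 7, 10, 9]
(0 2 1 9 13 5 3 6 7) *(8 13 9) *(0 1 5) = (0 2 5 3 6 7 1 8 13) = [2, 8, 5, 6, 4, 3, 7, 1, 13, 9, 10, 11, 12, 0]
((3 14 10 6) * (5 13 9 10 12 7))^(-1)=(3 6 10 9 13 5 7 12 14)=[0, 1, 2, 6, 4, 7, 10, 12, 8, 13, 9, 11, 14, 5, 3]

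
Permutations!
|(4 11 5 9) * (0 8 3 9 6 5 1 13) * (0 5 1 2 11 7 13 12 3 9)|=|(0 8 9 4 7 13 5 6 1 12 3)(2 11)|=22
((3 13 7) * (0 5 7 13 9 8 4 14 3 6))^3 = (0 6 7 5)(3 4 9 14 8) = [6, 1, 2, 4, 9, 0, 7, 5, 3, 14, 10, 11, 12, 13, 8]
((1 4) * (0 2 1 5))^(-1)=(0 5 4 1 2)=[5, 2, 0, 3, 1, 4]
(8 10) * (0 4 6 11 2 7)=[4, 1, 7, 3, 6, 5, 11, 0, 10, 9, 8, 2]=(0 4 6 11 2 7)(8 10)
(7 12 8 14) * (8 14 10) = [0, 1, 2, 3, 4, 5, 6, 12, 10, 9, 8, 11, 14, 13, 7] = (7 12 14)(8 10)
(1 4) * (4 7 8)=(1 7 8 4)=[0, 7, 2, 3, 1, 5, 6, 8, 4]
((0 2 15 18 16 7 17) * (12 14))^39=(0 16 2 7 15 17 18)(12 14)=[16, 1, 7, 3, 4, 5, 6, 15, 8, 9, 10, 11, 14, 13, 12, 17, 2, 18, 0]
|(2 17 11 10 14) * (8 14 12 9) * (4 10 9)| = 6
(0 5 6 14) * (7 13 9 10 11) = (0 5 6 14)(7 13 9 10 11) = [5, 1, 2, 3, 4, 6, 14, 13, 8, 10, 11, 7, 12, 9, 0]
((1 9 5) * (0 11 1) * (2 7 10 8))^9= (0 5 9 1 11)(2 7 10 8)= [5, 11, 7, 3, 4, 9, 6, 10, 2, 1, 8, 0]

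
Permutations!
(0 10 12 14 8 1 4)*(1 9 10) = (0 1 4)(8 9 10 12 14) = [1, 4, 2, 3, 0, 5, 6, 7, 9, 10, 12, 11, 14, 13, 8]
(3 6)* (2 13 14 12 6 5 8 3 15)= [0, 1, 13, 5, 4, 8, 15, 7, 3, 9, 10, 11, 6, 14, 12, 2]= (2 13 14 12 6 15)(3 5 8)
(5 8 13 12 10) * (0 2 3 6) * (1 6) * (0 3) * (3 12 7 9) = (0 2)(1 6 12 10 5 8 13 7 9 3) = [2, 6, 0, 1, 4, 8, 12, 9, 13, 3, 5, 11, 10, 7]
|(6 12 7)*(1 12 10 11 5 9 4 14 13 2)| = 12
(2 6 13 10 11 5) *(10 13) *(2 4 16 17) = [0, 1, 6, 3, 16, 4, 10, 7, 8, 9, 11, 5, 12, 13, 14, 15, 17, 2] = (2 6 10 11 5 4 16 17)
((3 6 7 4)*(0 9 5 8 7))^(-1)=[6, 1, 2, 4, 7, 9, 3, 8, 5, 0]=(0 6 3 4 7 8 5 9)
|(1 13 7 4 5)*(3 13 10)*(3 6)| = 8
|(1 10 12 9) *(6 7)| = |(1 10 12 9)(6 7)| = 4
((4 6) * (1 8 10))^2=(1 10 8)=[0, 10, 2, 3, 4, 5, 6, 7, 1, 9, 8]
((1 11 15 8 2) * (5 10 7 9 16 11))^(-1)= (1 2 8 15 11 16 9 7 10 5)= [0, 2, 8, 3, 4, 1, 6, 10, 15, 7, 5, 16, 12, 13, 14, 11, 9]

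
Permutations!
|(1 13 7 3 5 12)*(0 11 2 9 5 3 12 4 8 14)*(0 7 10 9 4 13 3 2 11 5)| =40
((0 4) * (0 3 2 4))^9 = (4) = [0, 1, 2, 3, 4]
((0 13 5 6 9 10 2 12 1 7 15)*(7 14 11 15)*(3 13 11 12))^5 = [15, 12, 9, 10, 4, 3, 13, 7, 8, 5, 6, 0, 14, 2, 1, 11] = (0 15 11)(1 12 14)(2 9 5 3 10 6 13)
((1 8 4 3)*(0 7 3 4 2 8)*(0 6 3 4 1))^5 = (0 3 6 1 4 7)(2 8) = [3, 4, 8, 6, 7, 5, 1, 0, 2]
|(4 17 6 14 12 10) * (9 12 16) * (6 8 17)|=14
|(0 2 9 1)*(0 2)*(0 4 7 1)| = |(0 4 7 1 2 9)| = 6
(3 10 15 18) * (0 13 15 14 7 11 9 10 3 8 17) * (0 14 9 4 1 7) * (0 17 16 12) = [13, 7, 2, 3, 1, 5, 6, 11, 16, 10, 9, 4, 0, 15, 17, 18, 12, 14, 8] = (0 13 15 18 8 16 12)(1 7 11 4)(9 10)(14 17)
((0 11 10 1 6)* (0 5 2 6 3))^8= [1, 11, 5, 10, 4, 6, 2, 7, 8, 9, 0, 3]= (0 1 11 3 10)(2 5 6)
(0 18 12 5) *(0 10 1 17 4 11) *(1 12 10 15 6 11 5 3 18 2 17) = (0 2 17 4 5 15 6 11)(3 18 10 12) = [2, 1, 17, 18, 5, 15, 11, 7, 8, 9, 12, 0, 3, 13, 14, 6, 16, 4, 10]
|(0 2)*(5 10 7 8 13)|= 10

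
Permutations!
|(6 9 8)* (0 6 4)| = 5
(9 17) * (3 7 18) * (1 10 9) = [0, 10, 2, 7, 4, 5, 6, 18, 8, 17, 9, 11, 12, 13, 14, 15, 16, 1, 3] = (1 10 9 17)(3 7 18)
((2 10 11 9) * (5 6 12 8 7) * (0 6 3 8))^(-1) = (0 12 6)(2 9 11 10)(3 5 7 8) = [12, 1, 9, 5, 4, 7, 0, 8, 3, 11, 2, 10, 6]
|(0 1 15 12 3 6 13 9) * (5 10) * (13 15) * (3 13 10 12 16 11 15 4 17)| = 84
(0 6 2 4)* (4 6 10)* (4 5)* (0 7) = (0 10 5 4 7)(2 6) = [10, 1, 6, 3, 7, 4, 2, 0, 8, 9, 5]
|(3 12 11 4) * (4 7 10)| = 6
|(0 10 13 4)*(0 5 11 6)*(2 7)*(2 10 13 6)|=|(0 13 4 5 11 2 7 10 6)|=9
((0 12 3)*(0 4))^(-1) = [4, 1, 2, 12, 3, 5, 6, 7, 8, 9, 10, 11, 0] = (0 4 3 12)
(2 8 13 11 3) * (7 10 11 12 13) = [0, 1, 8, 2, 4, 5, 6, 10, 7, 9, 11, 3, 13, 12] = (2 8 7 10 11 3)(12 13)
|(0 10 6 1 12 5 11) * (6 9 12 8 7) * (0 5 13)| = 20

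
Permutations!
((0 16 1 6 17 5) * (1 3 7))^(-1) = (0 5 17 6 1 7 3 16) = [5, 7, 2, 16, 4, 17, 1, 3, 8, 9, 10, 11, 12, 13, 14, 15, 0, 6]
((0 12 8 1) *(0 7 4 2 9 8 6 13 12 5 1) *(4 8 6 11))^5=(2 11 13 9 4 12 6)=[0, 1, 11, 3, 12, 5, 2, 7, 8, 4, 10, 13, 6, 9]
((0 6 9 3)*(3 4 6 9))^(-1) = (0 3 6 4 9) = [3, 1, 2, 6, 9, 5, 4, 7, 8, 0]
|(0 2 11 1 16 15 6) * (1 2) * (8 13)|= 10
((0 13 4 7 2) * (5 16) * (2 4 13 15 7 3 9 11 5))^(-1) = (0 2 16 5 11 9 3 4 7 15) = [2, 1, 16, 4, 7, 11, 6, 15, 8, 3, 10, 9, 12, 13, 14, 0, 5]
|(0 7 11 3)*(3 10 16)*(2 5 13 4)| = 12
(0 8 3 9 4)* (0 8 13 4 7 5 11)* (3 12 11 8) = [13, 1, 2, 9, 3, 8, 6, 5, 12, 7, 10, 0, 11, 4] = (0 13 4 3 9 7 5 8 12 11)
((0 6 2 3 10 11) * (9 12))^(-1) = (0 11 10 3 2 6)(9 12) = [11, 1, 6, 2, 4, 5, 0, 7, 8, 12, 3, 10, 9]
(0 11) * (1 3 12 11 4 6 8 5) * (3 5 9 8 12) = (0 4 6 12 11)(1 5)(8 9) = [4, 5, 2, 3, 6, 1, 12, 7, 9, 8, 10, 0, 11]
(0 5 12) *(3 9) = (0 5 12)(3 9) = [5, 1, 2, 9, 4, 12, 6, 7, 8, 3, 10, 11, 0]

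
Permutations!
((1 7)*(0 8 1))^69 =[8, 7, 2, 3, 4, 5, 6, 0, 1] =(0 8 1 7)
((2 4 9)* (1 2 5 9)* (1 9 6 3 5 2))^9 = (9) = [0, 1, 2, 3, 4, 5, 6, 7, 8, 9]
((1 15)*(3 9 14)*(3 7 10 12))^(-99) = (1 15)(3 7)(9 10)(12 14) = [0, 15, 2, 7, 4, 5, 6, 3, 8, 10, 9, 11, 14, 13, 12, 1]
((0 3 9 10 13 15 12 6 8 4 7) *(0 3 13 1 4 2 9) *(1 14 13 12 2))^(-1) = [3, 8, 15, 7, 1, 5, 12, 4, 6, 2, 9, 11, 0, 14, 10, 13] = (0 3 7 4 1 8 6 12)(2 15 13 14 10 9)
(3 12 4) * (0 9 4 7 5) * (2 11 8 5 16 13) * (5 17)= (0 9 4 3 12 7 16 13 2 11 8 17 5)= [9, 1, 11, 12, 3, 0, 6, 16, 17, 4, 10, 8, 7, 2, 14, 15, 13, 5]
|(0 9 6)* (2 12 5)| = |(0 9 6)(2 12 5)| = 3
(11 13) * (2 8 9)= (2 8 9)(11 13)= [0, 1, 8, 3, 4, 5, 6, 7, 9, 2, 10, 13, 12, 11]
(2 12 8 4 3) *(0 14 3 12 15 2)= (0 14 3)(2 15)(4 12 8)= [14, 1, 15, 0, 12, 5, 6, 7, 4, 9, 10, 11, 8, 13, 3, 2]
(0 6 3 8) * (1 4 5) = (0 6 3 8)(1 4 5) = [6, 4, 2, 8, 5, 1, 3, 7, 0]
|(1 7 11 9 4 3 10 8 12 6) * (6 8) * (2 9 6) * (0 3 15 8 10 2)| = |(0 3 2 9 4 15 8 12 10)(1 7 11 6)| = 36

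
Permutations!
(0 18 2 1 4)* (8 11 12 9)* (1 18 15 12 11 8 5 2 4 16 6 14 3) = (0 15 12 9 5 2 18 4)(1 16 6 14 3) = [15, 16, 18, 1, 0, 2, 14, 7, 8, 5, 10, 11, 9, 13, 3, 12, 6, 17, 4]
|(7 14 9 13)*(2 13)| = 5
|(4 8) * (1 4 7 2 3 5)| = |(1 4 8 7 2 3 5)| = 7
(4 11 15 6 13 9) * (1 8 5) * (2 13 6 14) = (1 8 5)(2 13 9 4 11 15 14) = [0, 8, 13, 3, 11, 1, 6, 7, 5, 4, 10, 15, 12, 9, 2, 14]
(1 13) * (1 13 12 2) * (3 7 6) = (13)(1 12 2)(3 7 6) = [0, 12, 1, 7, 4, 5, 3, 6, 8, 9, 10, 11, 2, 13]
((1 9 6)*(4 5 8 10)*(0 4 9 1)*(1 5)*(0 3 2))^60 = (10) = [0, 1, 2, 3, 4, 5, 6, 7, 8, 9, 10]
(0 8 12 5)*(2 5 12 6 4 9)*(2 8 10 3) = (12)(0 10 3 2 5)(4 9 8 6) = [10, 1, 5, 2, 9, 0, 4, 7, 6, 8, 3, 11, 12]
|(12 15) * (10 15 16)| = 4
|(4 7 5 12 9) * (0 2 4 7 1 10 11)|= 12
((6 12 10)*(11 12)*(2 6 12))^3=[0, 1, 2, 3, 4, 5, 6, 7, 8, 9, 12, 11, 10]=(10 12)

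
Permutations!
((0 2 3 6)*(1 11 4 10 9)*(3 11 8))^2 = (0 11 10 1 3)(2 4 9 8 6) = [11, 3, 4, 0, 9, 5, 2, 7, 6, 8, 1, 10]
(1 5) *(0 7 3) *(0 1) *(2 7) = (0 2 7 3 1 5) = [2, 5, 7, 1, 4, 0, 6, 3]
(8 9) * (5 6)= (5 6)(8 9)= [0, 1, 2, 3, 4, 6, 5, 7, 9, 8]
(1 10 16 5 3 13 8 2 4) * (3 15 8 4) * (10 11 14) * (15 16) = [0, 11, 3, 13, 1, 16, 6, 7, 2, 9, 15, 14, 12, 4, 10, 8, 5] = (1 11 14 10 15 8 2 3 13 4)(5 16)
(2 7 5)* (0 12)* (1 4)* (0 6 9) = (0 12 6 9)(1 4)(2 7 5) = [12, 4, 7, 3, 1, 2, 9, 5, 8, 0, 10, 11, 6]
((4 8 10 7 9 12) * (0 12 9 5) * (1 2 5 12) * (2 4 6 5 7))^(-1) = (0 5 6 12 7 2 10 8 4 1) = [5, 0, 10, 3, 1, 6, 12, 2, 4, 9, 8, 11, 7]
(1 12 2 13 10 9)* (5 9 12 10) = (1 10 12 2 13 5 9) = [0, 10, 13, 3, 4, 9, 6, 7, 8, 1, 12, 11, 2, 5]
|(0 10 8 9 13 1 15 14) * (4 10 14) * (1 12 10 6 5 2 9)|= 22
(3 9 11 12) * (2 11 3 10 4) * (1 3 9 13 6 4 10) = (1 3 13 6 4 2 11 12) = [0, 3, 11, 13, 2, 5, 4, 7, 8, 9, 10, 12, 1, 6]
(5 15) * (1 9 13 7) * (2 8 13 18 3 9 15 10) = [0, 15, 8, 9, 4, 10, 6, 1, 13, 18, 2, 11, 12, 7, 14, 5, 16, 17, 3] = (1 15 5 10 2 8 13 7)(3 9 18)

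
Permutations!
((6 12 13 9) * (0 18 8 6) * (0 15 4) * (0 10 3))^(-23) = (0 3 10 4 15 9 13 12 6 8 18) = [3, 1, 2, 10, 15, 5, 8, 7, 18, 13, 4, 11, 6, 12, 14, 9, 16, 17, 0]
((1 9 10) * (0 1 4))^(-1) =(0 4 10 9 1) =[4, 0, 2, 3, 10, 5, 6, 7, 8, 1, 9]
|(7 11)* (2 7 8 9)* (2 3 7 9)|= 6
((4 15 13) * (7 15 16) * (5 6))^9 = (4 13 15 7 16)(5 6) = [0, 1, 2, 3, 13, 6, 5, 16, 8, 9, 10, 11, 12, 15, 14, 7, 4]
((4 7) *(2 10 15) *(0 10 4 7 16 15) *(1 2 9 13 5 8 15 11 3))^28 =(1 11 4)(2 3 16)(5 9 8 13 15) =[0, 11, 3, 16, 1, 9, 6, 7, 13, 8, 10, 4, 12, 15, 14, 5, 2]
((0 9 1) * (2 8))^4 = (0 9 1) = [9, 0, 2, 3, 4, 5, 6, 7, 8, 1]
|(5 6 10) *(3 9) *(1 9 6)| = 6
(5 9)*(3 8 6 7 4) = (3 8 6 7 4)(5 9) = [0, 1, 2, 8, 3, 9, 7, 4, 6, 5]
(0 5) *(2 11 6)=(0 5)(2 11 6)=[5, 1, 11, 3, 4, 0, 2, 7, 8, 9, 10, 6]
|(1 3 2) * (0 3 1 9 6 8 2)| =|(0 3)(2 9 6 8)| =4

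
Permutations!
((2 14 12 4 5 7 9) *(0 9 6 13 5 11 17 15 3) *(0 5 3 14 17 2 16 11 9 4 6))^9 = (0 12 16 3 17)(2 7 14 9 13)(4 6 11 5 15) = [12, 1, 7, 17, 6, 15, 11, 14, 8, 13, 10, 5, 16, 2, 9, 4, 3, 0]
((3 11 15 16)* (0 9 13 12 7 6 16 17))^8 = [11, 1, 2, 7, 4, 5, 13, 9, 8, 15, 10, 6, 0, 17, 14, 16, 12, 3] = (0 11 6 13 17 3 7 9 15 16 12)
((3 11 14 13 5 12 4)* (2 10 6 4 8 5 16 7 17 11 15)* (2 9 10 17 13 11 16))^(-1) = [0, 1, 13, 4, 6, 8, 10, 16, 12, 15, 9, 14, 5, 7, 11, 3, 17, 2] = (2 13 7 16 17)(3 4 6 10 9 15)(5 8 12)(11 14)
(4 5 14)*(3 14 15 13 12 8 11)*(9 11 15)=(3 14 4 5 9 11)(8 15 13 12)=[0, 1, 2, 14, 5, 9, 6, 7, 15, 11, 10, 3, 8, 12, 4, 13]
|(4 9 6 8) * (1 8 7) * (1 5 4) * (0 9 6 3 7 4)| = 10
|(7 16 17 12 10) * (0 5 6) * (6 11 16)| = 9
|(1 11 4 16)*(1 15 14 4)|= |(1 11)(4 16 15 14)|= 4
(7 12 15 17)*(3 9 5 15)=(3 9 5 15 17 7 12)=[0, 1, 2, 9, 4, 15, 6, 12, 8, 5, 10, 11, 3, 13, 14, 17, 16, 7]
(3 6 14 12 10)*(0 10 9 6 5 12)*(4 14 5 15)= [10, 1, 2, 15, 14, 12, 5, 7, 8, 6, 3, 11, 9, 13, 0, 4]= (0 10 3 15 4 14)(5 12 9 6)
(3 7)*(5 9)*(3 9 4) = (3 7 9 5 4) = [0, 1, 2, 7, 3, 4, 6, 9, 8, 5]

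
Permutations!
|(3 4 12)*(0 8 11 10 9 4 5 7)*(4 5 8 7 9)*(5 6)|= 6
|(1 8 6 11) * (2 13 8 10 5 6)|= |(1 10 5 6 11)(2 13 8)|= 15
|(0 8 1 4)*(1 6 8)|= |(0 1 4)(6 8)|= 6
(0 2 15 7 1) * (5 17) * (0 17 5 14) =(0 2 15 7 1 17 14) =[2, 17, 15, 3, 4, 5, 6, 1, 8, 9, 10, 11, 12, 13, 0, 7, 16, 14]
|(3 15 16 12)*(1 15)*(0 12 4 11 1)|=|(0 12 3)(1 15 16 4 11)|=15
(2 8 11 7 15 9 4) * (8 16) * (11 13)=[0, 1, 16, 3, 2, 5, 6, 15, 13, 4, 10, 7, 12, 11, 14, 9, 8]=(2 16 8 13 11 7 15 9 4)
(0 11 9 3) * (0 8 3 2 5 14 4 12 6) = (0 11 9 2 5 14 4 12 6)(3 8) = [11, 1, 5, 8, 12, 14, 0, 7, 3, 2, 10, 9, 6, 13, 4]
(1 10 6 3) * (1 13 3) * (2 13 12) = (1 10 6)(2 13 3 12) = [0, 10, 13, 12, 4, 5, 1, 7, 8, 9, 6, 11, 2, 3]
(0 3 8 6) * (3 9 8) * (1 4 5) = [9, 4, 2, 3, 5, 1, 0, 7, 6, 8] = (0 9 8 6)(1 4 5)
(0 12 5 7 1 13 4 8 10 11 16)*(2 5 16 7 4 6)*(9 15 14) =(0 12 16)(1 13 6 2 5 4 8 10 11 7)(9 15 14) =[12, 13, 5, 3, 8, 4, 2, 1, 10, 15, 11, 7, 16, 6, 9, 14, 0]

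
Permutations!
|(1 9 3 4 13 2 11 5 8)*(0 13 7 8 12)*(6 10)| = 6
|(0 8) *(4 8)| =3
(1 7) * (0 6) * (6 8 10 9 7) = (0 8 10 9 7 1 6) = [8, 6, 2, 3, 4, 5, 0, 1, 10, 7, 9]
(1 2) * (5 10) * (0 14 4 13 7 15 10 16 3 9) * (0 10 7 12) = (0 14 4 13 12)(1 2)(3 9 10 5 16)(7 15) = [14, 2, 1, 9, 13, 16, 6, 15, 8, 10, 5, 11, 0, 12, 4, 7, 3]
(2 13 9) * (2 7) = (2 13 9 7) = [0, 1, 13, 3, 4, 5, 6, 2, 8, 7, 10, 11, 12, 9]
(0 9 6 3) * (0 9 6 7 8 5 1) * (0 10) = [6, 10, 2, 9, 4, 1, 3, 8, 5, 7, 0] = (0 6 3 9 7 8 5 1 10)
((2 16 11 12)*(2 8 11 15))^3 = (16) = [0, 1, 2, 3, 4, 5, 6, 7, 8, 9, 10, 11, 12, 13, 14, 15, 16]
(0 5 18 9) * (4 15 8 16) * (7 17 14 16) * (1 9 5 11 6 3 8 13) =(0 11 6 3 8 7 17 14 16 4 15 13 1 9)(5 18) =[11, 9, 2, 8, 15, 18, 3, 17, 7, 0, 10, 6, 12, 1, 16, 13, 4, 14, 5]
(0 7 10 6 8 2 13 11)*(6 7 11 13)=(13)(0 11)(2 6 8)(7 10)=[11, 1, 6, 3, 4, 5, 8, 10, 2, 9, 7, 0, 12, 13]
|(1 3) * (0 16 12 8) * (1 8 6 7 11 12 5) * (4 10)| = 12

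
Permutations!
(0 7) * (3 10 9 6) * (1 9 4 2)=(0 7)(1 9 6 3 10 4 2)=[7, 9, 1, 10, 2, 5, 3, 0, 8, 6, 4]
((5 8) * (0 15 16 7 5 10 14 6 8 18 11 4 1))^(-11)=(0 4 18 7 15 1 11 5 16)(6 8 10 14)=[4, 11, 2, 3, 18, 16, 8, 15, 10, 9, 14, 5, 12, 13, 6, 1, 0, 17, 7]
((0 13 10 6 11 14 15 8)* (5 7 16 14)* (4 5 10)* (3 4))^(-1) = (0 8 15 14 16 7 5 4 3 13)(6 10 11) = [8, 1, 2, 13, 3, 4, 10, 5, 15, 9, 11, 6, 12, 0, 16, 14, 7]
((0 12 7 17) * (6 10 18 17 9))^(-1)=[17, 1, 2, 3, 4, 5, 9, 12, 8, 7, 6, 11, 0, 13, 14, 15, 16, 18, 10]=(0 17 18 10 6 9 7 12)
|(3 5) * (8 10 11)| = |(3 5)(8 10 11)| = 6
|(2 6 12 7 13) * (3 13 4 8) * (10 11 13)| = |(2 6 12 7 4 8 3 10 11 13)| = 10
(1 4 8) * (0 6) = (0 6)(1 4 8) = [6, 4, 2, 3, 8, 5, 0, 7, 1]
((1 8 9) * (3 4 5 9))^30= (9)= [0, 1, 2, 3, 4, 5, 6, 7, 8, 9]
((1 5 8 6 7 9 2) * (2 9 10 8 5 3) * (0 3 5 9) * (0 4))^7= (6 8 10 7)= [0, 1, 2, 3, 4, 5, 8, 6, 10, 9, 7]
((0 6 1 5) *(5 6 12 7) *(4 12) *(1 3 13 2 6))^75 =(2 13 3 6) =[0, 1, 13, 6, 4, 5, 2, 7, 8, 9, 10, 11, 12, 3]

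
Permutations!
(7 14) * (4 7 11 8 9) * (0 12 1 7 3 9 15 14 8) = [12, 7, 2, 9, 3, 5, 6, 8, 15, 4, 10, 0, 1, 13, 11, 14] = (0 12 1 7 8 15 14 11)(3 9 4)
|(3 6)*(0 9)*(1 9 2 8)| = 10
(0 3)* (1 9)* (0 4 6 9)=(0 3 4 6 9 1)=[3, 0, 2, 4, 6, 5, 9, 7, 8, 1]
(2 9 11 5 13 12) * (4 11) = (2 9 4 11 5 13 12) = [0, 1, 9, 3, 11, 13, 6, 7, 8, 4, 10, 5, 2, 12]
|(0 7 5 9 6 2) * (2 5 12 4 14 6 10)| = |(0 7 12 4 14 6 5 9 10 2)| = 10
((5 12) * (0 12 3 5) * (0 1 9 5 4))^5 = [3, 0, 2, 9, 5, 1, 6, 7, 8, 12, 10, 11, 4] = (0 3 9 12 4 5 1)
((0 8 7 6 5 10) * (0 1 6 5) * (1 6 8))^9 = (0 8 5 6 1 7 10) = [8, 7, 2, 3, 4, 6, 1, 10, 5, 9, 0]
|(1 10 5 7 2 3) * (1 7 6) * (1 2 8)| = |(1 10 5 6 2 3 7 8)| = 8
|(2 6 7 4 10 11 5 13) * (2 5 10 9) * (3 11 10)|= 10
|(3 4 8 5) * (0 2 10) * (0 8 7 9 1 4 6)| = 28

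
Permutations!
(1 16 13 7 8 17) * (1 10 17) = (1 16 13 7 8)(10 17) = [0, 16, 2, 3, 4, 5, 6, 8, 1, 9, 17, 11, 12, 7, 14, 15, 13, 10]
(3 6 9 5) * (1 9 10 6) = [0, 9, 2, 1, 4, 3, 10, 7, 8, 5, 6] = (1 9 5 3)(6 10)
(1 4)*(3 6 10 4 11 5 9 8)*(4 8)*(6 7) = (1 11 5 9 4)(3 7 6 10 8) = [0, 11, 2, 7, 1, 9, 10, 6, 3, 4, 8, 5]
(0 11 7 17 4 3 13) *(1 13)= (0 11 7 17 4 3 1 13)= [11, 13, 2, 1, 3, 5, 6, 17, 8, 9, 10, 7, 12, 0, 14, 15, 16, 4]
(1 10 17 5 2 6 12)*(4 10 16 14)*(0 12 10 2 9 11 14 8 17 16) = [12, 0, 6, 3, 2, 9, 10, 7, 17, 11, 16, 14, 1, 13, 4, 15, 8, 5] = (0 12 1)(2 6 10 16 8 17 5 9 11 14 4)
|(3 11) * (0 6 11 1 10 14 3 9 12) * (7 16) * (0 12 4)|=20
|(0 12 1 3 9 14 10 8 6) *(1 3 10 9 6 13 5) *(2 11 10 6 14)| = |(0 12 3 14 9 2 11 10 8 13 5 1 6)| = 13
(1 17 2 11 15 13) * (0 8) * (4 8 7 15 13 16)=[7, 17, 11, 3, 8, 5, 6, 15, 0, 9, 10, 13, 12, 1, 14, 16, 4, 2]=(0 7 15 16 4 8)(1 17 2 11 13)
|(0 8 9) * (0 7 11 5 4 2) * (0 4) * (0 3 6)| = |(0 8 9 7 11 5 3 6)(2 4)| = 8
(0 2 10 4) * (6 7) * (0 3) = (0 2 10 4 3)(6 7) = [2, 1, 10, 0, 3, 5, 7, 6, 8, 9, 4]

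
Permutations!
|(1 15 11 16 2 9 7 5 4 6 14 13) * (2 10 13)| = 42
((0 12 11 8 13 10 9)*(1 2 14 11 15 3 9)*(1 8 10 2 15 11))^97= (0 12 11 10 8 13 2 14 1 15 3 9)= [12, 15, 14, 9, 4, 5, 6, 7, 13, 0, 8, 10, 11, 2, 1, 3]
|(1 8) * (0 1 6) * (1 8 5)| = 6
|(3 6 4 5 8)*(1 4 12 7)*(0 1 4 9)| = |(0 1 9)(3 6 12 7 4 5 8)| = 21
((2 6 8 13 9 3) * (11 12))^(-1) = (2 3 9 13 8 6)(11 12) = [0, 1, 3, 9, 4, 5, 2, 7, 6, 13, 10, 12, 11, 8]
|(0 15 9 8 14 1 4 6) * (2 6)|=|(0 15 9 8 14 1 4 2 6)|=9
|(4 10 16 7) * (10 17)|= |(4 17 10 16 7)|= 5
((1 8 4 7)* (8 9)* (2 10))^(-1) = [0, 7, 10, 3, 8, 5, 6, 4, 9, 1, 2] = (1 7 4 8 9)(2 10)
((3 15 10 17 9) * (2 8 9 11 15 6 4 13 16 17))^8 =[0, 1, 17, 10, 8, 5, 2, 7, 11, 15, 16, 4, 12, 9, 14, 13, 3, 6] =(2 17 6)(3 10 16)(4 8 11)(9 15 13)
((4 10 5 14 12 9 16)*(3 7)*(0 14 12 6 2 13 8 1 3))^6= (16)(0 1 2)(3 13 14)(6 7 8)= [1, 2, 0, 13, 4, 5, 7, 8, 6, 9, 10, 11, 12, 14, 3, 15, 16]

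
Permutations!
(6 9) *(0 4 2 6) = (0 4 2 6 9) = [4, 1, 6, 3, 2, 5, 9, 7, 8, 0]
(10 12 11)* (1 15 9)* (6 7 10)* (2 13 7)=[0, 15, 13, 3, 4, 5, 2, 10, 8, 1, 12, 6, 11, 7, 14, 9]=(1 15 9)(2 13 7 10 12 11 6)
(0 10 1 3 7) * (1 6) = [10, 3, 2, 7, 4, 5, 1, 0, 8, 9, 6] = (0 10 6 1 3 7)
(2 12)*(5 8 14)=(2 12)(5 8 14)=[0, 1, 12, 3, 4, 8, 6, 7, 14, 9, 10, 11, 2, 13, 5]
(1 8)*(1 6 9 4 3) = [0, 8, 2, 1, 3, 5, 9, 7, 6, 4] = (1 8 6 9 4 3)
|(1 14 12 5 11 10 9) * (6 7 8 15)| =28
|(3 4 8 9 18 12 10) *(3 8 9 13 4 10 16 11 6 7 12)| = |(3 10 8 13 4 9 18)(6 7 12 16 11)| = 35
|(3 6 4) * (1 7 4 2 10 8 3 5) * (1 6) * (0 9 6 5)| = 10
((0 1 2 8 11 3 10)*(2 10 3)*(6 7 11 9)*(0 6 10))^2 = (2 9 6 11 8 10 7) = [0, 1, 9, 3, 4, 5, 11, 2, 10, 6, 7, 8]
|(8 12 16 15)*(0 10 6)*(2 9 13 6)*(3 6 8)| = 11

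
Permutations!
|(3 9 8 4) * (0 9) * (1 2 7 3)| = |(0 9 8 4 1 2 7 3)| = 8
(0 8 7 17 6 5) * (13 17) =(0 8 7 13 17 6 5) =[8, 1, 2, 3, 4, 0, 5, 13, 7, 9, 10, 11, 12, 17, 14, 15, 16, 6]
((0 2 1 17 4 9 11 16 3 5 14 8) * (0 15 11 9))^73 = [17, 0, 4, 8, 1, 15, 6, 7, 16, 9, 10, 5, 12, 13, 11, 3, 14, 2] = (0 17 2 4 1)(3 8 16 14 11 5 15)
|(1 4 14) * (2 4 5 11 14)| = |(1 5 11 14)(2 4)| = 4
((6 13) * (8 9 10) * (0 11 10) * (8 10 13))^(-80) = [8, 1, 2, 3, 4, 5, 11, 7, 13, 6, 10, 9, 12, 0] = (0 8 13)(6 11 9)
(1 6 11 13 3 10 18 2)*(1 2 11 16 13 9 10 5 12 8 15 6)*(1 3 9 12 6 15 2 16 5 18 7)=(1 3 18 11 12 8 2 16 13 9 10 7)(5 6)=[0, 3, 16, 18, 4, 6, 5, 1, 2, 10, 7, 12, 8, 9, 14, 15, 13, 17, 11]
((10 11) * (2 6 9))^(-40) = (11)(2 9 6) = [0, 1, 9, 3, 4, 5, 2, 7, 8, 6, 10, 11]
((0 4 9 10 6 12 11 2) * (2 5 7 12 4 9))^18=[0, 1, 2, 3, 4, 12, 6, 11, 8, 9, 10, 7, 5]=(5 12)(7 11)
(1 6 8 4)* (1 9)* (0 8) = (0 8 4 9 1 6) = [8, 6, 2, 3, 9, 5, 0, 7, 4, 1]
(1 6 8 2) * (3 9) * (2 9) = (1 6 8 9 3 2) = [0, 6, 1, 2, 4, 5, 8, 7, 9, 3]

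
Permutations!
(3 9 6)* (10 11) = (3 9 6)(10 11) = [0, 1, 2, 9, 4, 5, 3, 7, 8, 6, 11, 10]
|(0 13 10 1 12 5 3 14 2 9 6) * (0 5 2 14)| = |(14)(0 13 10 1 12 2 9 6 5 3)| = 10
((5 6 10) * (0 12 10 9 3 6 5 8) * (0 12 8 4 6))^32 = (12) = [0, 1, 2, 3, 4, 5, 6, 7, 8, 9, 10, 11, 12]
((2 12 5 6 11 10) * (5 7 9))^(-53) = (2 9 11 12 5 10 7 6) = [0, 1, 9, 3, 4, 10, 2, 6, 8, 11, 7, 12, 5]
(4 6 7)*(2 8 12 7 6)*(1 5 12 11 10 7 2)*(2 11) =(1 5 12 11 10 7 4)(2 8) =[0, 5, 8, 3, 1, 12, 6, 4, 2, 9, 7, 10, 11]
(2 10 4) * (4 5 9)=(2 10 5 9 4)=[0, 1, 10, 3, 2, 9, 6, 7, 8, 4, 5]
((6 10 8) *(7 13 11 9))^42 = (7 11)(9 13) = [0, 1, 2, 3, 4, 5, 6, 11, 8, 13, 10, 7, 12, 9]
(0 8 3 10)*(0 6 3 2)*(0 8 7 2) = [7, 1, 8, 10, 4, 5, 3, 2, 0, 9, 6] = (0 7 2 8)(3 10 6)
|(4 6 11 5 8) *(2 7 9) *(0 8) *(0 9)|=|(0 8 4 6 11 5 9 2 7)|=9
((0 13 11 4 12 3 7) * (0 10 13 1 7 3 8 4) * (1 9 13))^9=(0 9 13 11)=[9, 1, 2, 3, 4, 5, 6, 7, 8, 13, 10, 0, 12, 11]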